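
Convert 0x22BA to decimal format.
Convert 0x22BA (hexadecimal) → 2×4096 + 2×256 + 11×16 + 10 = 8890 (decimal)
8890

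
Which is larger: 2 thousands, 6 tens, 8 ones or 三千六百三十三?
Convert 2 thousands, 6 tens, 8 ones (place-value notation) → 2×1000 + 6×10 + 8 = 2068 (decimal)
Convert 三千六百三十三 (Chinese numeral) → 3×1000 + 6×100 + 3×10 + 3 = 3633 (decimal)
Compare 2068 vs 3633: larger = 3633
3633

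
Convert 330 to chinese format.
Convert 330 (decimal) → 330 = 3×100 + 3×10 → 三百三十 (Chinese numeral)
三百三十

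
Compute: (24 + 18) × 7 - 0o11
Convert 0o11 (octal) → 1×8 + 1 = 9 (decimal)
Expression in decimal: (24 + 18) × 7 - 9
Parentheses first: 24 + 18 = 42
Multiply: 42 × 7 = 294
Subtract: 294 - 9 = 285
285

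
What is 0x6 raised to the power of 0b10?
Convert 0x6 (hexadecimal) → 6 (decimal)
Convert 0b10 (binary) → 2 (decimal)
Compute 6 ^ 2 = 36
36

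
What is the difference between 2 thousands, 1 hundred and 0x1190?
Convert 2 thousands, 1 hundred (place-value notation) → 2×1000 + 1×100 = 2100 (decimal)
Convert 0x1190 (hexadecimal) → 1×4096 + 1×256 + 9×16 = 4496 (decimal)
Difference: |2100 - 4496| = 2396
2396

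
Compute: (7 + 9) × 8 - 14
Parentheses first: 7 + 9 = 16
Multiply: 16 × 8 = 128
Subtract: 128 - 14 = 114
114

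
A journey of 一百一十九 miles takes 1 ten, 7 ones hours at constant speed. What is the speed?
Convert 一百一十九 (Chinese numeral) → 1×100 + 1×10 + 9 = 119 (decimal)
Convert 1 ten, 7 ones (place-value notation) → 1×10 + 7 = 17 (decimal)
Compute 119 ÷ 17 = 7
7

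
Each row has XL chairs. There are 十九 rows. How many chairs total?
Convert XL (Roman numeral) → 40 (decimal)
Convert 十九 (Chinese numeral) → 1×10 + 9 = 19 (decimal)
Compute 40 × 19 = 760
760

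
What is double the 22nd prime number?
The 22nd prime number = 79
Compute 79 × 2 = 158
158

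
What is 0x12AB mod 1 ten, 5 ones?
Convert 0x12AB (hexadecimal) → 1×4096 + 2×256 + 10×16 + 11 = 4779 (decimal)
Convert 1 ten, 5 ones (place-value notation) → 1×10 + 5 = 15 (decimal)
Compute 4779 mod 15 = 9
9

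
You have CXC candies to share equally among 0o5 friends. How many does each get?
Convert CXC (Roman numeral) → 100 + 90 = 190 (decimal)
Convert 0o5 (octal) → 5 (decimal)
Compute 190 ÷ 5 = 38
38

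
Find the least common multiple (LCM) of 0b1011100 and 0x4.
Convert 0b1011100 (binary) → 64 + 16 + 8 + 4 = 92 (decimal)
Convert 0x4 (hexadecimal) → 4 (decimal)
Compute lcm(92, 4) = 92
92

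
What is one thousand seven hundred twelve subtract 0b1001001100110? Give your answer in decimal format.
Convert one thousand seven hundred twelve (English words) → 1×1000 + 7×100 + 12 = 1712 (decimal)
Convert 0b1001001100110 (binary) → 4096 + 512 + 64 + 32 + 4 + 2 = 4710 (decimal)
Compute 1712 - 4710 = -2998
-2998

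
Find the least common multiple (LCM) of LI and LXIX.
Convert LI (Roman numeral) → 50 + 1 = 51 (decimal)
Convert LXIX (Roman numeral) → 50 + 10 + 9 = 69 (decimal)
Compute lcm(51, 69) = 1173
1173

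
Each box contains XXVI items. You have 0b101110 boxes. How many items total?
Convert XXVI (Roman numeral) → 10 + 10 + 5 + 1 = 26 (decimal)
Convert 0b101110 (binary) → 32 + 8 + 4 + 2 = 46 (decimal)
Compute 26 × 46 = 1196
1196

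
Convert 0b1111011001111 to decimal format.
Convert 0b1111011001111 (binary) → 4096 + 2048 + 1024 + 512 + 128 + 64 + 8 + 4 + 2 + 1 = 7887 (decimal)
7887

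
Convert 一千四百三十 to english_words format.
Convert 一千四百三十 (Chinese numeral) → 1×1000 + 4×100 + 3×10 = 1430 (decimal)
Convert 1430 (decimal) → 1430 = 1×1000 + 4×100 + 30 → one thousand four hundred thirty (English words)
one thousand four hundred thirty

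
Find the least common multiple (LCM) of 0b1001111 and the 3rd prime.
Convert 0b1001111 (binary) → 64 + 8 + 4 + 2 + 1 = 79 (decimal)
Convert the 3rd prime (prime index) → 5 (decimal)
Compute lcm(79, 5) = 395
395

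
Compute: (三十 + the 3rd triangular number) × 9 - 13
Convert 三十 (Chinese numeral) → 3×10 = 30 (decimal)
Convert the 3rd triangular number (triangular index) → 3×4/2 = 6 (decimal)
Expression in decimal: (30 + 6) × 9 - 13
Parentheses first: 30 + 6 = 36
Multiply: 36 × 9 = 324
Subtract: 324 - 13 = 311
311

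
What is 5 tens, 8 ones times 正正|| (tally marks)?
Convert 5 tens, 8 ones (place-value notation) → 5×10 + 8 = 58 (decimal)
Convert 正正|| (tally marks) → 5 + 5 + 2 = 12 (decimal)
Compute 58 × 12 = 696
696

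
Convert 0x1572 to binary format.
Convert 0x1572 (hexadecimal) → 1×4096 + 5×256 + 7×16 + 2 = 5490 (decimal)
Convert 5490 (decimal) → 5490 = 4096 + 1024 + 256 + 64 + 32 + 16 + 2 → 0b1010101110010 (binary)
0b1010101110010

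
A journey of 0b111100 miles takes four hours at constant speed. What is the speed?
Convert 0b111100 (binary) → 32 + 16 + 8 + 4 = 60 (decimal)
Convert four (English words) → 4 (decimal)
Compute 60 ÷ 4 = 15
15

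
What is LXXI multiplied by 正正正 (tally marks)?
Convert LXXI (Roman numeral) → 50 + 10 + 10 + 1 = 71 (decimal)
Convert 正正正 (tally marks) → 5 + 5 + 5 = 15 (decimal)
Compute 71 × 15 = 1065
1065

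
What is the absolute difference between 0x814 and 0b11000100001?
Convert 0x814 (hexadecimal) → 8×256 + 1×16 + 4 = 2068 (decimal)
Convert 0b11000100001 (binary) → 1024 + 512 + 32 + 1 = 1569 (decimal)
Compute |2068 - 1569| = 499
499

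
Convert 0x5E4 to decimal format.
Convert 0x5E4 (hexadecimal) → 5×256 + 14×16 + 4 = 1508 (decimal)
1508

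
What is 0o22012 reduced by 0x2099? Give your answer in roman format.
Convert 0o22012 (octal) → 2×4096 + 2×512 + 1×8 + 2 = 9226 (decimal)
Convert 0x2099 (hexadecimal) → 2×4096 + 9×16 + 9 = 8345 (decimal)
Compute 9226 - 8345 = 881
Convert 881 (decimal) → 881 = 500 + 100 + 100 + 100 + 50 + 10 + 10 + 10 + 1 → DCCCLXXXI (Roman numeral)
DCCCLXXXI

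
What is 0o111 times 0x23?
Convert 0o111 (octal) → 1×64 + 1×8 + 1 = 73 (decimal)
Convert 0x23 (hexadecimal) → 2×16 + 3 = 35 (decimal)
Compute 73 × 35 = 2555
2555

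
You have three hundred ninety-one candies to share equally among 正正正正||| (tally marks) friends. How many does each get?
Convert three hundred ninety-one (English words) → 3×100 + 91 = 391 (decimal)
Convert 正正正正||| (tally marks) → 5 + 5 + 5 + 5 + 3 = 23 (decimal)
Compute 391 ÷ 23 = 17
17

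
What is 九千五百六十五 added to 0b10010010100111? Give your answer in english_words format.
Convert 九千五百六十五 (Chinese numeral) → 9×1000 + 5×100 + 6×10 + 5 = 9565 (decimal)
Convert 0b10010010100111 (binary) → 8192 + 1024 + 128 + 32 + 4 + 2 + 1 = 9383 (decimal)
Compute 9565 + 9383 = 18948
Convert 18948 (decimal) → 18948 = 18×1000 + 9×100 + 48 → eighteen thousand nine hundred forty-eight (English words)
eighteen thousand nine hundred forty-eight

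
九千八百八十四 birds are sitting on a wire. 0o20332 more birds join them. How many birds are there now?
Convert 九千八百八十四 (Chinese numeral) → 9×1000 + 8×100 + 8×10 + 4 = 9884 (decimal)
Convert 0o20332 (octal) → 2×4096 + 3×64 + 3×8 + 2 = 8410 (decimal)
Compute 9884 + 8410 = 18294
18294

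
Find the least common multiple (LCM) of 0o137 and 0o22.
Convert 0o137 (octal) → 1×64 + 3×8 + 7 = 95 (decimal)
Convert 0o22 (octal) → 2×8 + 2 = 18 (decimal)
Compute lcm(95, 18) = 1710
1710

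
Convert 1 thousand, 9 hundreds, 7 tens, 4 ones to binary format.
Convert 1 thousand, 9 hundreds, 7 tens, 4 ones (place-value notation) → 1×1000 + 9×100 + 7×10 + 4 = 1974 (decimal)
Convert 1974 (decimal) → 1974 = 1024 + 512 + 256 + 128 + 32 + 16 + 4 + 2 → 0b11110110110 (binary)
0b11110110110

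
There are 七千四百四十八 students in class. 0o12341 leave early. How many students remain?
Convert 七千四百四十八 (Chinese numeral) → 7×1000 + 4×100 + 4×10 + 8 = 7448 (decimal)
Convert 0o12341 (octal) → 1×4096 + 2×512 + 3×64 + 4×8 + 1 = 5345 (decimal)
Compute 7448 - 5345 = 2103
2103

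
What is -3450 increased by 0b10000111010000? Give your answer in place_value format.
Convert 0b10000111010000 (binary) → 8192 + 256 + 128 + 64 + 16 = 8656 (decimal)
Compute -3450 + 8656 = 5206
Convert 5206 (decimal) → 5206 = 5×1000 + 2×100 + 6 → 5 thousands, 2 hundreds, 6 ones (place-value notation)
5 thousands, 2 hundreds, 6 ones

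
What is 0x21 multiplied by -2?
Convert 0x21 (hexadecimal) → 2×16 + 1 = 33 (decimal)
Compute 33 × -2 = -66
-66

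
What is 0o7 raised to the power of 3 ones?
Convert 0o7 (octal) → 7 (decimal)
Convert 3 ones (place-value notation) → 3 (decimal)
Compute 7 ^ 3 = 343
343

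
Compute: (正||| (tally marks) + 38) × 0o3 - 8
Convert 正||| (tally marks) → 5 + 3 = 8 (decimal)
Convert 0o3 (octal) → 3 (decimal)
Expression in decimal: (8 + 38) × 3 - 8
Parentheses first: 8 + 38 = 46
Multiply: 46 × 3 = 138
Subtract: 138 - 8 = 130
130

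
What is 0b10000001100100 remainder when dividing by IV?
Convert 0b10000001100100 (binary) → 8192 + 64 + 32 + 4 = 8292 (decimal)
Convert IV (Roman numeral) → 4 (decimal)
Compute 8292 mod 4 = 0
0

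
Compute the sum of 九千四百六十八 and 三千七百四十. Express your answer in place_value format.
Convert 九千四百六十八 (Chinese numeral) → 9×1000 + 4×100 + 6×10 + 8 = 9468 (decimal)
Convert 三千七百四十 (Chinese numeral) → 3×1000 + 7×100 + 4×10 = 3740 (decimal)
Compute 9468 + 3740 = 13208
Convert 13208 (decimal) → 13208 = 13×1000 + 2×100 + 8 → 13 thousands, 2 hundreds, 8 ones (place-value notation)
13 thousands, 2 hundreds, 8 ones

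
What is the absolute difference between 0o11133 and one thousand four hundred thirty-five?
Convert 0o11133 (octal) → 1×4096 + 1×512 + 1×64 + 3×8 + 3 = 4699 (decimal)
Convert one thousand four hundred thirty-five (English words) → 1×1000 + 4×100 + 35 = 1435 (decimal)
Compute |4699 - 1435| = 3264
3264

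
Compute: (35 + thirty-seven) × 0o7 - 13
Convert thirty-seven (English words) → 37 (decimal)
Convert 0o7 (octal) → 7 (decimal)
Expression in decimal: (35 + 37) × 7 - 13
Parentheses first: 35 + 37 = 72
Multiply: 72 × 7 = 504
Subtract: 504 - 13 = 491
491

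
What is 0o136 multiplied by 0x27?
Convert 0o136 (octal) → 1×64 + 3×8 + 6 = 94 (decimal)
Convert 0x27 (hexadecimal) → 2×16 + 7 = 39 (decimal)
Compute 94 × 39 = 3666
3666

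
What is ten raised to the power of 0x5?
Convert ten (English words) → 10 (decimal)
Convert 0x5 (hexadecimal) → 5 (decimal)
Compute 10 ^ 5 = 100000
100000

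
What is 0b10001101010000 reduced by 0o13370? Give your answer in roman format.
Convert 0b10001101010000 (binary) → 8192 + 512 + 256 + 64 + 16 = 9040 (decimal)
Convert 0o13370 (octal) → 1×4096 + 3×512 + 3×64 + 7×8 = 5880 (decimal)
Compute 9040 - 5880 = 3160
Convert 3160 (decimal) → 3160 = 1000 + 1000 + 1000 + 100 + 50 + 10 → MMMCLX (Roman numeral)
MMMCLX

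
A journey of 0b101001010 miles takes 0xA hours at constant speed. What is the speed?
Convert 0b101001010 (binary) → 256 + 64 + 8 + 2 = 330 (decimal)
Convert 0xA (hexadecimal) → 10 (decimal)
Compute 330 ÷ 10 = 33
33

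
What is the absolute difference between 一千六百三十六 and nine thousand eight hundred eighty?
Convert 一千六百三十六 (Chinese numeral) → 1×1000 + 6×100 + 3×10 + 6 = 1636 (decimal)
Convert nine thousand eight hundred eighty (English words) → 9×1000 + 8×100 + 80 = 9880 (decimal)
Compute |1636 - 9880| = 8244
8244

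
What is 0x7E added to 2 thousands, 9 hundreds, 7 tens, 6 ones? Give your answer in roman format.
Convert 0x7E (hexadecimal) → 7×16 + 14 = 126 (decimal)
Convert 2 thousands, 9 hundreds, 7 tens, 6 ones (place-value notation) → 2×1000 + 9×100 + 7×10 + 6 = 2976 (decimal)
Compute 126 + 2976 = 3102
Convert 3102 (decimal) → 3102 = 1000 + 1000 + 1000 + 100 + 1 + 1 → MMMCII (Roman numeral)
MMMCII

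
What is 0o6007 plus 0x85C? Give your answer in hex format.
Convert 0o6007 (octal) → 6×512 + 7 = 3079 (decimal)
Convert 0x85C (hexadecimal) → 8×256 + 5×16 + 12 = 2140 (decimal)
Compute 3079 + 2140 = 5219
Convert 5219 (decimal) → 5219 = 1×4096 + 4×256 + 6×16 + 3 → 0x1463 (hexadecimal)
0x1463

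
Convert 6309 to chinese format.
Convert 6309 (decimal) → 6309 = 6×1000 + 3×100 + 9 → 六千三百零九 (Chinese numeral)
六千三百零九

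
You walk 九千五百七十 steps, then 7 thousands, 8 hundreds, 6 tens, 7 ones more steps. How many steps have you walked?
Convert 九千五百七十 (Chinese numeral) → 9×1000 + 5×100 + 7×10 = 9570 (decimal)
Convert 7 thousands, 8 hundreds, 6 tens, 7 ones (place-value notation) → 7×1000 + 8×100 + 6×10 + 7 = 7867 (decimal)
Compute 9570 + 7867 = 17437
17437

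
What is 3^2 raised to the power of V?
Convert 3^2 (power) → 9 (decimal)
Convert V (Roman numeral) → 5 (decimal)
Compute 9 ^ 5 = 59049
59049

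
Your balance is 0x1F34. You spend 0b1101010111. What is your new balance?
Convert 0x1F34 (hexadecimal) → 1×4096 + 15×256 + 3×16 + 4 = 7988 (decimal)
Convert 0b1101010111 (binary) → 512 + 256 + 64 + 16 + 4 + 2 + 1 = 855 (decimal)
Compute 7988 - 855 = 7133
7133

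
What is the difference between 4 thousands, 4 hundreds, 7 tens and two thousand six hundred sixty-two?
Convert 4 thousands, 4 hundreds, 7 tens (place-value notation) → 4×1000 + 4×100 + 7×10 = 4470 (decimal)
Convert two thousand six hundred sixty-two (English words) → 2×1000 + 6×100 + 62 = 2662 (decimal)
Difference: |4470 - 2662| = 1808
1808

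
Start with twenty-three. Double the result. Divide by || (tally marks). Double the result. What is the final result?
Convert twenty-three (English words) → 23 (decimal)
Start: 23
23 × 2 = 46
Convert || (tally marks) → 2 (decimal)
46 ÷ 2 = 23
23 × 2 = 46
46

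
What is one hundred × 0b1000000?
Convert one hundred (English words) → 1×100 = 100 (decimal)
Convert 0b1000000 (binary) → 64 (decimal)
Compute 100 × 64 = 6400
6400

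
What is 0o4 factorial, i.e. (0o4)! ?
Convert 0o4 (octal) → 4 (decimal)
Compute 4! = 24
24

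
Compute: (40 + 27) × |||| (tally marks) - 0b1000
Convert |||| (tally marks) → 4 (decimal)
Convert 0b1000 (binary) → 8 (decimal)
Expression in decimal: (40 + 27) × 4 - 8
Parentheses first: 40 + 27 = 67
Multiply: 67 × 4 = 268
Subtract: 268 - 8 = 260
260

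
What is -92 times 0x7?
Convert 0x7 (hexadecimal) → 7 (decimal)
Compute -92 × 7 = -644
-644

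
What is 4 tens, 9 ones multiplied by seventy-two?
Convert 4 tens, 9 ones (place-value notation) → 4×10 + 9 = 49 (decimal)
Convert seventy-two (English words) → 72 (decimal)
Compute 49 × 72 = 3528
3528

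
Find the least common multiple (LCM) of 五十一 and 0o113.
Convert 五十一 (Chinese numeral) → 5×10 + 1 = 51 (decimal)
Convert 0o113 (octal) → 1×64 + 1×8 + 3 = 75 (decimal)
Compute lcm(51, 75) = 1275
1275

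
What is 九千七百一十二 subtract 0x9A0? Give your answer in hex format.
Convert 九千七百一十二 (Chinese numeral) → 9×1000 + 7×100 + 1×10 + 2 = 9712 (decimal)
Convert 0x9A0 (hexadecimal) → 9×256 + 10×16 = 2464 (decimal)
Compute 9712 - 2464 = 7248
Convert 7248 (decimal) → 7248 = 1×4096 + 12×256 + 5×16 → 0x1C50 (hexadecimal)
0x1C50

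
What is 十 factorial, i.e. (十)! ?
Convert 十 (Chinese numeral) → 1×10 = 10 (decimal)
Compute 10! = 3628800
3628800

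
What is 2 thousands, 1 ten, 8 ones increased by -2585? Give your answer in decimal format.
Convert 2 thousands, 1 ten, 8 ones (place-value notation) → 2×1000 + 1×10 + 8 = 2018 (decimal)
Compute 2018 + -2585 = -567
-567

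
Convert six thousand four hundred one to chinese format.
Convert six thousand four hundred one (English words) → 6×1000 + 4×100 + 1 = 6401 (decimal)
Convert 6401 (decimal) → 6401 = 6×1000 + 4×100 + 1 → 六千四百零一 (Chinese numeral)
六千四百零一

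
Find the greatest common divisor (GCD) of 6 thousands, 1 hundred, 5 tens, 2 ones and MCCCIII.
Convert 6 thousands, 1 hundred, 5 tens, 2 ones (place-value notation) → 6×1000 + 1×100 + 5×10 + 2 = 6152 (decimal)
Convert MCCCIII (Roman numeral) → 1000 + 100 + 100 + 100 + 1 + 1 + 1 = 1303 (decimal)
Compute gcd(6152, 1303) = 1
1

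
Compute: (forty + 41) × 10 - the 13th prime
Convert forty (English words) → 40 (decimal)
Convert the 13th prime (prime index) → 41 (decimal)
Expression in decimal: (40 + 41) × 10 - 41
Parentheses first: 40 + 41 = 81
Multiply: 81 × 10 = 810
Subtract: 810 - 41 = 769
769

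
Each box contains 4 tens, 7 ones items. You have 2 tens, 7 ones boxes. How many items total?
Convert 4 tens, 7 ones (place-value notation) → 4×10 + 7 = 47 (decimal)
Convert 2 tens, 7 ones (place-value notation) → 2×10 + 7 = 27 (decimal)
Compute 47 × 27 = 1269
1269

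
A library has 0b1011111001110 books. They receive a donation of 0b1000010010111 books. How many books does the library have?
Convert 0b1011111001110 (binary) → 4096 + 1024 + 512 + 256 + 128 + 64 + 8 + 4 + 2 = 6094 (decimal)
Convert 0b1000010010111 (binary) → 4096 + 128 + 16 + 4 + 2 + 1 = 4247 (decimal)
Compute 6094 + 4247 = 10341
10341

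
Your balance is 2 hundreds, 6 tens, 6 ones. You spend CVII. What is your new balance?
Convert 2 hundreds, 6 tens, 6 ones (place-value notation) → 2×100 + 6×10 + 6 = 266 (decimal)
Convert CVII (Roman numeral) → 100 + 5 + 1 + 1 = 107 (decimal)
Compute 266 - 107 = 159
159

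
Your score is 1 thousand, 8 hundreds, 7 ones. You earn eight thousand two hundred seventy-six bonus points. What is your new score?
Convert 1 thousand, 8 hundreds, 7 ones (place-value notation) → 1×1000 + 8×100 + 7 = 1807 (decimal)
Convert eight thousand two hundred seventy-six (English words) → 8×1000 + 2×100 + 76 = 8276 (decimal)
Compute 1807 + 8276 = 10083
10083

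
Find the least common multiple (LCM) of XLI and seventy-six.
Convert XLI (Roman numeral) → 40 + 1 = 41 (decimal)
Convert seventy-six (English words) → 76 (decimal)
Compute lcm(41, 76) = 3116
3116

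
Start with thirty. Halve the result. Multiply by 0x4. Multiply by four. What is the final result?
Convert thirty (English words) → 30 (decimal)
Start: 30
30 ÷ 2 = 15
Convert 0x4 (hexadecimal) → 4 (decimal)
15 × 4 = 60
Convert four (English words) → 4 (decimal)
60 × 4 = 240
240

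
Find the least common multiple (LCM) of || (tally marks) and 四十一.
Convert || (tally marks) → 2 (decimal)
Convert 四十一 (Chinese numeral) → 4×10 + 1 = 41 (decimal)
Compute lcm(2, 41) = 82
82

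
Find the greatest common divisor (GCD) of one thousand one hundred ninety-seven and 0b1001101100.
Convert one thousand one hundred ninety-seven (English words) → 1×1000 + 1×100 + 97 = 1197 (decimal)
Convert 0b1001101100 (binary) → 512 + 64 + 32 + 8 + 4 = 620 (decimal)
Compute gcd(1197, 620) = 1
1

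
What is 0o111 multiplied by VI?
Convert 0o111 (octal) → 1×64 + 1×8 + 1 = 73 (decimal)
Convert VI (Roman numeral) → 5 + 1 = 6 (decimal)
Compute 73 × 6 = 438
438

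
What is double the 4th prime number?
The 4th prime number = 7
Compute 7 × 2 = 14
14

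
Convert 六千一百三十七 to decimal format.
Convert 六千一百三十七 (Chinese numeral) → 6×1000 + 1×100 + 3×10 + 7 = 6137 (decimal)
6137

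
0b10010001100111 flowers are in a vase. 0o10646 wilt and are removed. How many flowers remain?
Convert 0b10010001100111 (binary) → 8192 + 1024 + 64 + 32 + 4 + 2 + 1 = 9319 (decimal)
Convert 0o10646 (octal) → 1×4096 + 6×64 + 4×8 + 6 = 4518 (decimal)
Compute 9319 - 4518 = 4801
4801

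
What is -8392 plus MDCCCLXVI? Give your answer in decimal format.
Convert MDCCCLXVI (Roman numeral) → 1000 + 500 + 100 + 100 + 100 + 50 + 10 + 5 + 1 = 1866 (decimal)
Compute -8392 + 1866 = -6526
-6526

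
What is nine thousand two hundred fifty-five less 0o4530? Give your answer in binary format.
Convert nine thousand two hundred fifty-five (English words) → 9×1000 + 2×100 + 55 = 9255 (decimal)
Convert 0o4530 (octal) → 4×512 + 5×64 + 3×8 = 2392 (decimal)
Compute 9255 - 2392 = 6863
Convert 6863 (decimal) → 6863 = 4096 + 2048 + 512 + 128 + 64 + 8 + 4 + 2 + 1 → 0b1101011001111 (binary)
0b1101011001111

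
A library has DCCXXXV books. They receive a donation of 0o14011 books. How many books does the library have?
Convert DCCXXXV (Roman numeral) → 500 + 100 + 100 + 10 + 10 + 10 + 5 = 735 (decimal)
Convert 0o14011 (octal) → 1×4096 + 4×512 + 1×8 + 1 = 6153 (decimal)
Compute 735 + 6153 = 6888
6888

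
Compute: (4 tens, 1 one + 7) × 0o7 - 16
Convert 4 tens, 1 one (place-value notation) → 4×10 + 1 = 41 (decimal)
Convert 0o7 (octal) → 7 (decimal)
Expression in decimal: (41 + 7) × 7 - 16
Parentheses first: 41 + 7 = 48
Multiply: 48 × 7 = 336
Subtract: 336 - 16 = 320
320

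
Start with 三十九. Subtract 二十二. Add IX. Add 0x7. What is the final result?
Convert 三十九 (Chinese numeral) → 3×10 + 9 = 39 (decimal)
Start: 39
Convert 二十二 (Chinese numeral) → 2×10 + 2 = 22 (decimal)
39 - 22 = 17
Convert IX (Roman numeral) → 9 (decimal)
17 + 9 = 26
Convert 0x7 (hexadecimal) → 7 (decimal)
26 + 7 = 33
33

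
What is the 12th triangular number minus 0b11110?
The 12th triangular number = 12×13/2 = 78
Convert 0b11110 (binary) → 16 + 8 + 4 + 2 = 30 (decimal)
Compute 78 - 30 = 48
48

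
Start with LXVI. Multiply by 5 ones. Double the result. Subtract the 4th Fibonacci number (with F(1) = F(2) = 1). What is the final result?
Convert LXVI (Roman numeral) → 50 + 10 + 5 + 1 = 66 (decimal)
Start: 66
Convert 5 ones (place-value notation) → 5 (decimal)
66 × 5 = 330
330 × 2 = 660
Convert the 4th Fibonacci number (with F(1) = F(2) = 1) (Fibonacci index) → 1, 1, 2, 3 → 3 (decimal)
660 - 3 = 657
657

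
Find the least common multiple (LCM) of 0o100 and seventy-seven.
Convert 0o100 (octal) → 1×64 = 64 (decimal)
Convert seventy-seven (English words) → 77 (decimal)
Compute lcm(64, 77) = 4928
4928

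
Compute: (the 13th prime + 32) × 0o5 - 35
Convert the 13th prime (prime index) → 41 (decimal)
Convert 0o5 (octal) → 5 (decimal)
Expression in decimal: (41 + 32) × 5 - 35
Parentheses first: 41 + 32 = 73
Multiply: 73 × 5 = 365
Subtract: 365 - 35 = 330
330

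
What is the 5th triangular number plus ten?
The 5th triangular number = 5×6/2 = 15
Convert ten (English words) → 10 (decimal)
Compute 15 + 10 = 25
25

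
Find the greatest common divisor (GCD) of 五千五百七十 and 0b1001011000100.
Convert 五千五百七十 (Chinese numeral) → 5×1000 + 5×100 + 7×10 = 5570 (decimal)
Convert 0b1001011000100 (binary) → 4096 + 512 + 128 + 64 + 4 = 4804 (decimal)
Compute gcd(5570, 4804) = 2
2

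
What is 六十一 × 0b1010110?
Convert 六十一 (Chinese numeral) → 6×10 + 1 = 61 (decimal)
Convert 0b1010110 (binary) → 64 + 16 + 4 + 2 = 86 (decimal)
Compute 61 × 86 = 5246
5246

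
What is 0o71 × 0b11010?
Convert 0o71 (octal) → 7×8 + 1 = 57 (decimal)
Convert 0b11010 (binary) → 16 + 8 + 2 = 26 (decimal)
Compute 57 × 26 = 1482
1482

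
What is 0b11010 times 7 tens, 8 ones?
Convert 0b11010 (binary) → 16 + 8 + 2 = 26 (decimal)
Convert 7 tens, 8 ones (place-value notation) → 7×10 + 8 = 78 (decimal)
Compute 26 × 78 = 2028
2028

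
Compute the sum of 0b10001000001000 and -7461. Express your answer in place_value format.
Convert 0b10001000001000 (binary) → 8192 + 512 + 8 = 8712 (decimal)
Compute 8712 + -7461 = 1251
Convert 1251 (decimal) → 1251 = 1×1000 + 2×100 + 5×10 + 1 → 1 thousand, 2 hundreds, 5 tens, 1 one (place-value notation)
1 thousand, 2 hundreds, 5 tens, 1 one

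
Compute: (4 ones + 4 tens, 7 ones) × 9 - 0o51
Convert 4 ones (place-value notation) → 4 (decimal)
Convert 4 tens, 7 ones (place-value notation) → 4×10 + 7 = 47 (decimal)
Convert 0o51 (octal) → 5×8 + 1 = 41 (decimal)
Expression in decimal: (4 + 47) × 9 - 41
Parentheses first: 4 + 47 = 51
Multiply: 51 × 9 = 459
Subtract: 459 - 41 = 418
418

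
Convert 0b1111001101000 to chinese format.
Convert 0b1111001101000 (binary) → 4096 + 2048 + 1024 + 512 + 64 + 32 + 8 = 7784 (decimal)
Convert 7784 (decimal) → 7784 = 7×1000 + 7×100 + 8×10 + 4 → 七千七百八十四 (Chinese numeral)
七千七百八十四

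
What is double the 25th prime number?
The 25th prime number = 97
Compute 97 × 2 = 194
194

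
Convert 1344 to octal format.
Convert 1344 (decimal) → 1344 = 2×512 + 5×64 → 0o2500 (octal)
0o2500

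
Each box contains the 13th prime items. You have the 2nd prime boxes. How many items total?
Convert the 13th prime (prime index) → 41 (decimal)
Convert the 2nd prime (prime index) → 3 (decimal)
Compute 41 × 3 = 123
123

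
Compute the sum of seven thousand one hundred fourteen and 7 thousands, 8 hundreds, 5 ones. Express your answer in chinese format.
Convert seven thousand one hundred fourteen (English words) → 7×1000 + 1×100 + 14 = 7114 (decimal)
Convert 7 thousands, 8 hundreds, 5 ones (place-value notation) → 7×1000 + 8×100 + 5 = 7805 (decimal)
Compute 7114 + 7805 = 14919
Convert 14919 (decimal) → 14919 = 1×10000 + 4×1000 + 9×100 + 1×10 + 9 → 一万四千九百一十九 (Chinese numeral)
一万四千九百一十九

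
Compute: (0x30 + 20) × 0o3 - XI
Convert 0x30 (hexadecimal) → 3×16 = 48 (decimal)
Convert 0o3 (octal) → 3 (decimal)
Convert XI (Roman numeral) → 10 + 1 = 11 (decimal)
Expression in decimal: (48 + 20) × 3 - 11
Parentheses first: 48 + 20 = 68
Multiply: 68 × 3 = 204
Subtract: 204 - 11 = 193
193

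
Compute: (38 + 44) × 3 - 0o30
Convert 0o30 (octal) → 3×8 = 24 (decimal)
Expression in decimal: (38 + 44) × 3 - 24
Parentheses first: 38 + 44 = 82
Multiply: 82 × 3 = 246
Subtract: 246 - 24 = 222
222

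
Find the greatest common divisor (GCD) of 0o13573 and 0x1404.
Convert 0o13573 (octal) → 1×4096 + 3×512 + 5×64 + 7×8 + 3 = 6011 (decimal)
Convert 0x1404 (hexadecimal) → 1×4096 + 4×256 + 4 = 5124 (decimal)
Compute gcd(6011, 5124) = 1
1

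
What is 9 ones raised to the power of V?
Convert 9 ones (place-value notation) → 9 (decimal)
Convert V (Roman numeral) → 5 (decimal)
Compute 9 ^ 5 = 59049
59049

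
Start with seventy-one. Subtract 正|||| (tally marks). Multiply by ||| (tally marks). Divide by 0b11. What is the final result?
Convert seventy-one (English words) → 71 (decimal)
Start: 71
Convert 正|||| (tally marks) → 5 + 4 = 9 (decimal)
71 - 9 = 62
Convert ||| (tally marks) → 3 (decimal)
62 × 3 = 186
Convert 0b11 (binary) → 2 + 1 = 3 (decimal)
186 ÷ 3 = 62
62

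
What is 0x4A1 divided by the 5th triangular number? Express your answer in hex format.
Convert 0x4A1 (hexadecimal) → 4×256 + 10×16 + 1 = 1185 (decimal)
Convert the 5th triangular number (triangular index) → 5×6/2 = 15 (decimal)
Compute 1185 ÷ 15 = 79
Convert 79 (decimal) → 79 = 4×16 + 15 → 0x4F (hexadecimal)
0x4F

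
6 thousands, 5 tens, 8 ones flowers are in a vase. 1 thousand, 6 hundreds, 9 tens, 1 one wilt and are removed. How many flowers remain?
Convert 6 thousands, 5 tens, 8 ones (place-value notation) → 6×1000 + 5×10 + 8 = 6058 (decimal)
Convert 1 thousand, 6 hundreds, 9 tens, 1 one (place-value notation) → 1×1000 + 6×100 + 9×10 + 1 = 1691 (decimal)
Compute 6058 - 1691 = 4367
4367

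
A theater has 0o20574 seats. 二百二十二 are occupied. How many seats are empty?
Convert 0o20574 (octal) → 2×4096 + 5×64 + 7×8 + 4 = 8572 (decimal)
Convert 二百二十二 (Chinese numeral) → 2×100 + 2×10 + 2 = 222 (decimal)
Compute 8572 - 222 = 8350
8350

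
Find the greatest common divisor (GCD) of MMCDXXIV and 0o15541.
Convert MMCDXXIV (Roman numeral) → 1000 + 1000 + 400 + 10 + 10 + 4 = 2424 (decimal)
Convert 0o15541 (octal) → 1×4096 + 5×512 + 5×64 + 4×8 + 1 = 7009 (decimal)
Compute gcd(2424, 7009) = 1
1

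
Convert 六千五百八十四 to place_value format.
Convert 六千五百八十四 (Chinese numeral) → 6×1000 + 5×100 + 8×10 + 4 = 6584 (decimal)
Convert 6584 (decimal) → 6584 = 6×1000 + 5×100 + 8×10 + 4 → 6 thousands, 5 hundreds, 8 tens, 4 ones (place-value notation)
6 thousands, 5 hundreds, 8 tens, 4 ones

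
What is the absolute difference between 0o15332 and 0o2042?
Convert 0o15332 (octal) → 1×4096 + 5×512 + 3×64 + 3×8 + 2 = 6874 (decimal)
Convert 0o2042 (octal) → 2×512 + 4×8 + 2 = 1058 (decimal)
Compute |6874 - 1058| = 5816
5816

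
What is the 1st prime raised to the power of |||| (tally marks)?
Convert the 1st prime (prime index) → 2 (decimal)
Convert |||| (tally marks) → 4 (decimal)
Compute 2 ^ 4 = 16
16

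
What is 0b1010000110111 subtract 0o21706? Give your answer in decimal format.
Convert 0b1010000110111 (binary) → 4096 + 1024 + 32 + 16 + 4 + 2 + 1 = 5175 (decimal)
Convert 0o21706 (octal) → 2×4096 + 1×512 + 7×64 + 6 = 9158 (decimal)
Compute 5175 - 9158 = -3983
-3983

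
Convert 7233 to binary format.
Convert 7233 (decimal) → 7233 = 4096 + 2048 + 1024 + 64 + 1 → 0b1110001000001 (binary)
0b1110001000001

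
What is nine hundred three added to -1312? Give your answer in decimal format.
Convert nine hundred three (English words) → 9×100 + 3 = 903 (decimal)
Compute 903 + -1312 = -409
-409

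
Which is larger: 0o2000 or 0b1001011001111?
Convert 0o2000 (octal) → 2×512 = 1024 (decimal)
Convert 0b1001011001111 (binary) → 4096 + 512 + 128 + 64 + 8 + 4 + 2 + 1 = 4815 (decimal)
Compare 1024 vs 4815: larger = 4815
4815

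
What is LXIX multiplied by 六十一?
Convert LXIX (Roman numeral) → 50 + 10 + 9 = 69 (decimal)
Convert 六十一 (Chinese numeral) → 6×10 + 1 = 61 (decimal)
Compute 69 × 61 = 4209
4209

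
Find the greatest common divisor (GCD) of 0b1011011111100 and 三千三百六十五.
Convert 0b1011011111100 (binary) → 4096 + 1024 + 512 + 128 + 64 + 32 + 16 + 8 + 4 = 5884 (decimal)
Convert 三千三百六十五 (Chinese numeral) → 3×1000 + 3×100 + 6×10 + 5 = 3365 (decimal)
Compute gcd(5884, 3365) = 1
1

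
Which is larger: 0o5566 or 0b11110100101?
Convert 0o5566 (octal) → 5×512 + 5×64 + 6×8 + 6 = 2934 (decimal)
Convert 0b11110100101 (binary) → 1024 + 512 + 256 + 128 + 32 + 4 + 1 = 1957 (decimal)
Compare 2934 vs 1957: larger = 2934
2934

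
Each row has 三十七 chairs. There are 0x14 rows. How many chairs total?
Convert 三十七 (Chinese numeral) → 3×10 + 7 = 37 (decimal)
Convert 0x14 (hexadecimal) → 1×16 + 4 = 20 (decimal)
Compute 37 × 20 = 740
740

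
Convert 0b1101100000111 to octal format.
Convert 0b1101100000111 (binary) → 4096 + 2048 + 512 + 256 + 4 + 2 + 1 = 6919 (decimal)
Convert 6919 (decimal) → 6919 = 1×4096 + 5×512 + 4×64 + 7 → 0o15407 (octal)
0o15407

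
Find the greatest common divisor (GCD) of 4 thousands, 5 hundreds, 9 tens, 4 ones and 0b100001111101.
Convert 4 thousands, 5 hundreds, 9 tens, 4 ones (place-value notation) → 4×1000 + 5×100 + 9×10 + 4 = 4594 (decimal)
Convert 0b100001111101 (binary) → 2048 + 64 + 32 + 16 + 8 + 4 + 1 = 2173 (decimal)
Compute gcd(4594, 2173) = 1
1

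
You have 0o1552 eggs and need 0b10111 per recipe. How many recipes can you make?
Convert 0o1552 (octal) → 1×512 + 5×64 + 5×8 + 2 = 874 (decimal)
Convert 0b10111 (binary) → 16 + 4 + 2 + 1 = 23 (decimal)
Compute 874 ÷ 23 = 38
38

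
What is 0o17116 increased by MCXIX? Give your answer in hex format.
Convert 0o17116 (octal) → 1×4096 + 7×512 + 1×64 + 1×8 + 6 = 7758 (decimal)
Convert MCXIX (Roman numeral) → 1000 + 100 + 10 + 9 = 1119 (decimal)
Compute 7758 + 1119 = 8877
Convert 8877 (decimal) → 8877 = 2×4096 + 2×256 + 10×16 + 13 → 0x22AD (hexadecimal)
0x22AD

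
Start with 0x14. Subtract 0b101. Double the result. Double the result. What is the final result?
Convert 0x14 (hexadecimal) → 1×16 + 4 = 20 (decimal)
Start: 20
Convert 0b101 (binary) → 4 + 1 = 5 (decimal)
20 - 5 = 15
15 × 2 = 30
30 × 2 = 60
60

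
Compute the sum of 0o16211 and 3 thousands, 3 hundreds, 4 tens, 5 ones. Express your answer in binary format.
Convert 0o16211 (octal) → 1×4096 + 6×512 + 2×64 + 1×8 + 1 = 7305 (decimal)
Convert 3 thousands, 3 hundreds, 4 tens, 5 ones (place-value notation) → 3×1000 + 3×100 + 4×10 + 5 = 3345 (decimal)
Compute 7305 + 3345 = 10650
Convert 10650 (decimal) → 10650 = 8192 + 2048 + 256 + 128 + 16 + 8 + 2 → 0b10100110011010 (binary)
0b10100110011010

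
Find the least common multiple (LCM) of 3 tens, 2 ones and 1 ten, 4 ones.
Convert 3 tens, 2 ones (place-value notation) → 3×10 + 2 = 32 (decimal)
Convert 1 ten, 4 ones (place-value notation) → 1×10 + 4 = 14 (decimal)
Compute lcm(32, 14) = 224
224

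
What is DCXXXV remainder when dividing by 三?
Convert DCXXXV (Roman numeral) → 500 + 100 + 10 + 10 + 10 + 5 = 635 (decimal)
Convert 三 (Chinese numeral) → 3 (decimal)
Compute 635 mod 3 = 2
2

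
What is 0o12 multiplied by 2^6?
Convert 0o12 (octal) → 1×8 + 2 = 10 (decimal)
Convert 2^6 (power) → 64 (decimal)
Compute 10 × 64 = 640
640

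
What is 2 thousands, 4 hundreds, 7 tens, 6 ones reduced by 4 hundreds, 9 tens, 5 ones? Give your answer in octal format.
Convert 2 thousands, 4 hundreds, 7 tens, 6 ones (place-value notation) → 2×1000 + 4×100 + 7×10 + 6 = 2476 (decimal)
Convert 4 hundreds, 9 tens, 5 ones (place-value notation) → 4×100 + 9×10 + 5 = 495 (decimal)
Compute 2476 - 495 = 1981
Convert 1981 (decimal) → 1981 = 3×512 + 6×64 + 7×8 + 5 → 0o3675 (octal)
0o3675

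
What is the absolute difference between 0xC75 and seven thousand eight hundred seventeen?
Convert 0xC75 (hexadecimal) → 12×256 + 7×16 + 5 = 3189 (decimal)
Convert seven thousand eight hundred seventeen (English words) → 7×1000 + 8×100 + 17 = 7817 (decimal)
Compute |3189 - 7817| = 4628
4628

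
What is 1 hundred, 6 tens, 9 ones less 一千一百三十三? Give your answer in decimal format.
Convert 1 hundred, 6 tens, 9 ones (place-value notation) → 1×100 + 6×10 + 9 = 169 (decimal)
Convert 一千一百三十三 (Chinese numeral) → 1×1000 + 1×100 + 3×10 + 3 = 1133 (decimal)
Compute 169 - 1133 = -964
-964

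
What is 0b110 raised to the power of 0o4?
Convert 0b110 (binary) → 4 + 2 = 6 (decimal)
Convert 0o4 (octal) → 4 (decimal)
Compute 6 ^ 4 = 1296
1296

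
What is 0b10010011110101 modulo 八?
Convert 0b10010011110101 (binary) → 8192 + 1024 + 128 + 64 + 32 + 16 + 4 + 1 = 9461 (decimal)
Convert 八 (Chinese numeral) → 8 (decimal)
Compute 9461 mod 8 = 5
5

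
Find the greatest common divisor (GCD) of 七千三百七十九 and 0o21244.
Convert 七千三百七十九 (Chinese numeral) → 7×1000 + 3×100 + 7×10 + 9 = 7379 (decimal)
Convert 0o21244 (octal) → 2×4096 + 1×512 + 2×64 + 4×8 + 4 = 8868 (decimal)
Compute gcd(7379, 8868) = 1
1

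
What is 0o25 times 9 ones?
Convert 0o25 (octal) → 2×8 + 5 = 21 (decimal)
Convert 9 ones (place-value notation) → 9 (decimal)
Compute 21 × 9 = 189
189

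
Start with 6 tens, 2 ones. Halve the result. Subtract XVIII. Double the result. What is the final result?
Convert 6 tens, 2 ones (place-value notation) → 6×10 + 2 = 62 (decimal)
Start: 62
62 ÷ 2 = 31
Convert XVIII (Roman numeral) → 10 + 5 + 1 + 1 + 1 = 18 (decimal)
31 - 18 = 13
13 × 2 = 26
26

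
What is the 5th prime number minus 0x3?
The 5th prime number = 11
Convert 0x3 (hexadecimal) → 3 (decimal)
Compute 11 - 3 = 8
8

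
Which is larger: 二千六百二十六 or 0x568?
Convert 二千六百二十六 (Chinese numeral) → 2×1000 + 6×100 + 2×10 + 6 = 2626 (decimal)
Convert 0x568 (hexadecimal) → 5×256 + 6×16 + 8 = 1384 (decimal)
Compare 2626 vs 1384: larger = 2626
2626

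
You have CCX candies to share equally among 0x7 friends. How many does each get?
Convert CCX (Roman numeral) → 100 + 100 + 10 = 210 (decimal)
Convert 0x7 (hexadecimal) → 7 (decimal)
Compute 210 ÷ 7 = 30
30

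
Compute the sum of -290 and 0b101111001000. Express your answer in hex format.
Convert 0b101111001000 (binary) → 2048 + 512 + 256 + 128 + 64 + 8 = 3016 (decimal)
Compute -290 + 3016 = 2726
Convert 2726 (decimal) → 2726 = 10×256 + 10×16 + 6 → 0xAA6 (hexadecimal)
0xAA6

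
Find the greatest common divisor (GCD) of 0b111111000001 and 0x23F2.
Convert 0b111111000001 (binary) → 2048 + 1024 + 512 + 256 + 128 + 64 + 1 = 4033 (decimal)
Convert 0x23F2 (hexadecimal) → 2×4096 + 3×256 + 15×16 + 2 = 9202 (decimal)
Compute gcd(4033, 9202) = 1
1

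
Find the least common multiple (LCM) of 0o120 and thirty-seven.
Convert 0o120 (octal) → 1×64 + 2×8 = 80 (decimal)
Convert thirty-seven (English words) → 37 (decimal)
Compute lcm(80, 37) = 2960
2960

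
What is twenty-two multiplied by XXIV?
Convert twenty-two (English words) → 22 (decimal)
Convert XXIV (Roman numeral) → 10 + 10 + 4 = 24 (decimal)
Compute 22 × 24 = 528
528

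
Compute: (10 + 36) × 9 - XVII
Convert XVII (Roman numeral) → 10 + 5 + 1 + 1 = 17 (decimal)
Expression in decimal: (10 + 36) × 9 - 17
Parentheses first: 10 + 36 = 46
Multiply: 46 × 9 = 414
Subtract: 414 - 17 = 397
397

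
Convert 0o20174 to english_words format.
Convert 0o20174 (octal) → 2×4096 + 1×64 + 7×8 + 4 = 8316 (decimal)
Convert 8316 (decimal) → 8316 = 8×1000 + 3×100 + 16 → eight thousand three hundred sixteen (English words)
eight thousand three hundred sixteen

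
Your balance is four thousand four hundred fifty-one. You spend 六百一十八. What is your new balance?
Convert four thousand four hundred fifty-one (English words) → 4×1000 + 4×100 + 51 = 4451 (decimal)
Convert 六百一十八 (Chinese numeral) → 6×100 + 1×10 + 8 = 618 (decimal)
Compute 4451 - 618 = 3833
3833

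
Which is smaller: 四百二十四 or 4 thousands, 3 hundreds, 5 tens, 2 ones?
Convert 四百二十四 (Chinese numeral) → 4×100 + 2×10 + 4 = 424 (decimal)
Convert 4 thousands, 3 hundreds, 5 tens, 2 ones (place-value notation) → 4×1000 + 3×100 + 5×10 + 2 = 4352 (decimal)
Compare 424 vs 4352: smaller = 424
424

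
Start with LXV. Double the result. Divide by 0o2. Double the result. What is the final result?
Convert LXV (Roman numeral) → 50 + 10 + 5 = 65 (decimal)
Start: 65
65 × 2 = 130
Convert 0o2 (octal) → 2 (decimal)
130 ÷ 2 = 65
65 × 2 = 130
130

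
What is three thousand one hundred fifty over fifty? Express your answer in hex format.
Convert three thousand one hundred fifty (English words) → 3×1000 + 1×100 + 50 = 3150 (decimal)
Convert fifty (English words) → 50 (decimal)
Compute 3150 ÷ 50 = 63
Convert 63 (decimal) → 63 = 3×16 + 15 → 0x3F (hexadecimal)
0x3F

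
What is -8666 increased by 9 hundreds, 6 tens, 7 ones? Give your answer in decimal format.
Convert 9 hundreds, 6 tens, 7 ones (place-value notation) → 9×100 + 6×10 + 7 = 967 (decimal)
Compute -8666 + 967 = -7699
-7699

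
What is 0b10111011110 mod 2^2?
Convert 0b10111011110 (binary) → 1024 + 256 + 128 + 64 + 16 + 8 + 4 + 2 = 1502 (decimal)
Convert 2^2 (power) → 4 (decimal)
Compute 1502 mod 4 = 2
2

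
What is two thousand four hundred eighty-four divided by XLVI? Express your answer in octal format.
Convert two thousand four hundred eighty-four (English words) → 2×1000 + 4×100 + 84 = 2484 (decimal)
Convert XLVI (Roman numeral) → 40 + 5 + 1 = 46 (decimal)
Compute 2484 ÷ 46 = 54
Convert 54 (decimal) → 54 = 6×8 + 6 → 0o66 (octal)
0o66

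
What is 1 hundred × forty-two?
Convert 1 hundred (place-value notation) → 1×100 = 100 (decimal)
Convert forty-two (English words) → 42 (decimal)
Compute 100 × 42 = 4200
4200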